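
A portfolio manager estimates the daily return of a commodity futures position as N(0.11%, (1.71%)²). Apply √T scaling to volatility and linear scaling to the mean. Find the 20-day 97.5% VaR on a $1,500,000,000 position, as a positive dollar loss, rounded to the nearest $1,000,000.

At 97.5%, z = 1.960.
σ_{20d} = 1.71% × √20 = 7.647%; μ_{20d} = 20 × 0.11% = 2.200%.
VaR = −(2.200%) + 1.960 × 7.647% = 12.788%.
On $1,500,000,000: 0.12788 × $1,500,000,000 = $191,820,000.

$192,000,000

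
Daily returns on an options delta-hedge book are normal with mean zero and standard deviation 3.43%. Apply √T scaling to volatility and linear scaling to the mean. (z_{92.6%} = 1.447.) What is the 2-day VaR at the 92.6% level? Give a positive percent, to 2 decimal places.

σ_{2d} = 3.43% × √2 = 4.851%.
VaR = 1.447 × 4.851% = 7.019%.

7.02%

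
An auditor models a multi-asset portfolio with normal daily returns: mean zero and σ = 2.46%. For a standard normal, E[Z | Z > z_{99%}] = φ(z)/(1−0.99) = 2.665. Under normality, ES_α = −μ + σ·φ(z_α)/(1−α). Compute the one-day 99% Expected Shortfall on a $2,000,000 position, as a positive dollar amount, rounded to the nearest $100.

ES = 2.46% × 2.665 = 6.556%.
On $2,000,000: 0.06556 × $2,000,000 = $131,120.

$131,100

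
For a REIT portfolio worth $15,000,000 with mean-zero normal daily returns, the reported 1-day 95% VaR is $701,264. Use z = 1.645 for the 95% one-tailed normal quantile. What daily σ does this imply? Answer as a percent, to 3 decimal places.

2.842%

VaR as a fraction: $701,264 / $15,000,000 = 4.675%.
σ = VaR / z = 4.675% / 1.645 = 2.842%.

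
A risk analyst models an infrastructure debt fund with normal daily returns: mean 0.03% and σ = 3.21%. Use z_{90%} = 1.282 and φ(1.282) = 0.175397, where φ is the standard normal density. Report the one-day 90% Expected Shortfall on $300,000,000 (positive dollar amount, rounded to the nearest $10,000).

$16,800,000

Tail multiplier: φ(z)/(1−α) = 0.175397 / 0.1 = 1.754.
ES = −(0.03%) + 3.21% × 1.754 = 5.600%.
On $300,000,000: 0.05600 × $300,000,000 = $16,800,000.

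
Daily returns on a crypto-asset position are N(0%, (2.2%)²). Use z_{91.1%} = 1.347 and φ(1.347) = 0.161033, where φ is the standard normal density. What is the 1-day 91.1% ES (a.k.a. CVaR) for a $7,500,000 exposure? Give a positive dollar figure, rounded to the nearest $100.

Tail multiplier: φ(z)/(1−α) = 0.161033 / 0.089 = 1.809.
ES = 2.2% × 1.809 = 3.980%.
On $7,500,000: 0.03980 × $7,500,000 = $298,500.

$298,500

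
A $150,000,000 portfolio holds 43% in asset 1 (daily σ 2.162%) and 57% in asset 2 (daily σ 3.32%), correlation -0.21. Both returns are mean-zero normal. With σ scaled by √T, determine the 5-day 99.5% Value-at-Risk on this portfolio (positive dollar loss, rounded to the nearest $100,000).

$16,600,000

σ_p = √(0.43²·2.162² + 0.57²·3.32² + 2·-0.21·0.43·0.57·2.162·3.32) = 1.925%.
σ_{5d} = 1.925% × √5 = 4.304%.
z(99.5%) = 2.576.
VaR = 2.576 × 4.304% = 11.087%; on $150,000,000 that is $16,630,500.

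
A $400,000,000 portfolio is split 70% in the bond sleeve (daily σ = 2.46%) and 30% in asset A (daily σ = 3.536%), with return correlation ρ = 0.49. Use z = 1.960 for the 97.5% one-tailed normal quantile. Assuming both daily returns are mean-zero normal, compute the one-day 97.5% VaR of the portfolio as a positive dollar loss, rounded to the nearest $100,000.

$19,000,000

σ_p² = 0.7²·2.46² + 0.3²·3.536² + 2·0.49·0.7·0.3·2.46·3.536 = 5.8807 (%²).
σ_p = √5.8807 = 2.425%.
VaR = 1.960 × 2.425% = 4.753%; on $400,000,000 that is $19,012,000.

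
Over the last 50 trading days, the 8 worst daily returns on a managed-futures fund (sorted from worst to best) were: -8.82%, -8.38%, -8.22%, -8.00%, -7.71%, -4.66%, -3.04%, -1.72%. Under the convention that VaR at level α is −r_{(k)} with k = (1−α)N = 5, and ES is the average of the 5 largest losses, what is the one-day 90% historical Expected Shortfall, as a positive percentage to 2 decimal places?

The 5 worst returns sum to -41.13%.
ES = −(-41.13%) / 5 = 8.226% ≈ 8.23%.

8.23%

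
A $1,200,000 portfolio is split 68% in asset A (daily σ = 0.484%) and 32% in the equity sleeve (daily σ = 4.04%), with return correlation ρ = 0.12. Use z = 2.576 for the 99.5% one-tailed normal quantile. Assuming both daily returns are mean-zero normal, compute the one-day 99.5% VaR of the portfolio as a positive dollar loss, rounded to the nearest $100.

$42,400

σ_p² = 0.68²·0.484² + 0.32²·4.04² + 2·0.12·0.68·0.32·0.484·4.04 = 1.8818 (%²).
σ_p = √1.8818 = 1.372%.
VaR = 2.576 × 1.372% = 3.534%; on $1,200,000 that is $42,408.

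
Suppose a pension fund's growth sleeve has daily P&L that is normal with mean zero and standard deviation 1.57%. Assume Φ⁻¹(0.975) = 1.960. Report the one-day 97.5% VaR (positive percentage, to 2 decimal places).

3.08%

VaR = z·σ = 1.960 × 1.57% = 3.077%.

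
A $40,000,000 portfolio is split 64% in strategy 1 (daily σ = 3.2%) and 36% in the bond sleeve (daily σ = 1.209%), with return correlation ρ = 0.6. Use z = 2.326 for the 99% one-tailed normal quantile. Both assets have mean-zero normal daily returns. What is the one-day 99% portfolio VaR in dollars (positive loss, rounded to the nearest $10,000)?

σ_p² = 0.64²·3.2² + 0.36²·1.209² + 2·0.6·0.64·0.36·3.2·1.209 = 5.4534 (%²).
σ_p = √5.4534 = 2.335%.
VaR = 2.326 × 2.335% = 5.431%; on $40,000,000 that is $2,172,400.

$2,170,000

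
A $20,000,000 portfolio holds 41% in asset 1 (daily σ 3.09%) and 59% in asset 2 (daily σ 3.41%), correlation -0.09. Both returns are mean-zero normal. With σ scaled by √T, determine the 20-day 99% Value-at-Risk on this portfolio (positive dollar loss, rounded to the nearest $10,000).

$4,740,000

σ_p = √(0.41²·3.09² + 0.59²·3.41² + 2·-0.09·0.41·0.59·3.09·3.41) = 2.279%.
σ_{20d} = 2.279% × √20 = 10.192%.
z(99%) = 2.326.
VaR = 2.326 × 10.192% = 23.707%; on $20,000,000 that is $4,741,400.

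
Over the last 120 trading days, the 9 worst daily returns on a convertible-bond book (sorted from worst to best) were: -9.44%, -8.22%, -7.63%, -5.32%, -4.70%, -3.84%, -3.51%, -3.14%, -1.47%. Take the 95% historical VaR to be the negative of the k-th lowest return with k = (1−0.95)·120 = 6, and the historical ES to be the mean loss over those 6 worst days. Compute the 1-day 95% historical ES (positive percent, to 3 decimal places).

The 6 worst returns sum to -39.15%.
ES = −(-39.15%) / 6 = 6.525%.

6.525%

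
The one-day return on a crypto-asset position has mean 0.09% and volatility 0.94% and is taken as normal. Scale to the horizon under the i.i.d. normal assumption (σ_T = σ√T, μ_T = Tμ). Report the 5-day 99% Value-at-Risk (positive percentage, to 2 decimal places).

At 99%, z = 2.326.
σ_{5d} = 0.94% × √5 = 2.102%; μ_{5d} = 5 × 0.09% = 0.450%.
VaR = −(0.450%) + 2.326 × 2.102% = 4.439%.

4.44%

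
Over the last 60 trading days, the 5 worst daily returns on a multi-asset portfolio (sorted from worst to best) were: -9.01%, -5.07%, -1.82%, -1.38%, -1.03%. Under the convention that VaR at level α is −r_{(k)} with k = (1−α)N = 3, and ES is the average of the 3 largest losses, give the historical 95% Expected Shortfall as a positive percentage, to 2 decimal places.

The 3 worst returns sum to -15.90%.
ES = −(-15.90%) / 3 = 5.3% ≈ 5.30%.

5.30%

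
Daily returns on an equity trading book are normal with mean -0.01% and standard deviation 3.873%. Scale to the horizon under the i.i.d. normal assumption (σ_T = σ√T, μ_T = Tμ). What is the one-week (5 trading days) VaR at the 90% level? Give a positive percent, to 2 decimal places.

11.15%

At 90%, z = 1.282.
σ_{5d} = 3.873% × √5 = 8.660%; μ_{5d} = 5 × -0.01% = -0.050%.
VaR = −(-0.050%) + 1.282 × 8.660% = 11.152%.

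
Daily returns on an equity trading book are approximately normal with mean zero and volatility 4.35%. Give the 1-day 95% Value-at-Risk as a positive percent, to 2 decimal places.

At 95% one-sided, z = 1.645.
VaR = z·σ = 1.645 × 4.35% = 7.156%.

7.16%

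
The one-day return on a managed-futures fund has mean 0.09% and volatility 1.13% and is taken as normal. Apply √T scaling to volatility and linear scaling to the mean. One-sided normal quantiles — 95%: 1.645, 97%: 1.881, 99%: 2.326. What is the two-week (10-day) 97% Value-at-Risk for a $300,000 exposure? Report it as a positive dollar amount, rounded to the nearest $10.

$17,460

σ_{10d} = 1.13% × √10 = 3.573%; μ_{10d} = 10 × 0.09% = 0.900%.
VaR = −(0.900%) + 1.881 × 3.573% = 5.821%.
On $300,000: 0.05821 × $300,000 = $17,463.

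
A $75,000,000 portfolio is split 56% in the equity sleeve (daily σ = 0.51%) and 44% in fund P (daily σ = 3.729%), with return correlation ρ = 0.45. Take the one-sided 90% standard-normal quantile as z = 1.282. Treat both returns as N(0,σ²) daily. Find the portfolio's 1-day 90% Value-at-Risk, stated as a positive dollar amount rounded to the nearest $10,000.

σ_p² = 0.56²·0.51² + 0.44²·3.729² + 2·0.45·0.56·0.44·0.51·3.729 = 3.1954 (%²).
σ_p = √3.1954 = 1.788%.
VaR = 1.282 × 1.788% = 2.292%; on $75,000,000 that is $1,719,000.

$1,720,000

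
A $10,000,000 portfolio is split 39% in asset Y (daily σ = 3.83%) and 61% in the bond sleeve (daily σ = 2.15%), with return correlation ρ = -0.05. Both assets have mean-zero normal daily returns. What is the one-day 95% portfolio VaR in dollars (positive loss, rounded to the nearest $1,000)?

σ_p² = 0.39²·3.83² + 0.61²·2.15² + 2·-0.05·0.39·0.61·3.83·2.15 = 3.7553 (%²).
σ_p = √3.7553 = 1.938%.
At 95%, z = 1.645.
VaR = 1.645 × 1.938% = 3.188%; on $10,000,000 that is $318,800.

$319,000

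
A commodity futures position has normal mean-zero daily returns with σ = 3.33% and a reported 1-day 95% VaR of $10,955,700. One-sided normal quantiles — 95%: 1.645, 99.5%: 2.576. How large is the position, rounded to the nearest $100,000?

$200,000,000

VaR as a fraction of value: z·σ = 1.645 × 3.33% = 5.47785%.
Position = $10,955,700 / 0.0547785 = $200,000,000.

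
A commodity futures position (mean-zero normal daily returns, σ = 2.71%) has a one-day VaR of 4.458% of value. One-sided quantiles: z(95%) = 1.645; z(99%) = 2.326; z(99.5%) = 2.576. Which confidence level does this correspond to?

Implied z = VaR/σ = 4.458 / 2.71 = 1.645.
This matches z(95%) = 1.645.

95%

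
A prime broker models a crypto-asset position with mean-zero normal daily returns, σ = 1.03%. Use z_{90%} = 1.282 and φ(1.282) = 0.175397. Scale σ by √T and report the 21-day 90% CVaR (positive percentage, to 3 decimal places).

σ_{21d} = 1.03% × √21 = 4.720%.
ES multiplier = φ(z)/(1−α) = 0.175397/0.1 = 1.754.
ES = 4.720% × 1.754 = 8.279%.

8.279%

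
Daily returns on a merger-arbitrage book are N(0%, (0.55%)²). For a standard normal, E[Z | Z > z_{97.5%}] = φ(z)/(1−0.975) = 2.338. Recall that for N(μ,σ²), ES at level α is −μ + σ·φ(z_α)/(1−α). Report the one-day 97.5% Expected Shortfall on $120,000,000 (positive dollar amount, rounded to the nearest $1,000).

ES = 0.55% × 2.338 = 1.286%.
On $120,000,000: 0.01286 × $120,000,000 = $1,543,200.

$1,543,000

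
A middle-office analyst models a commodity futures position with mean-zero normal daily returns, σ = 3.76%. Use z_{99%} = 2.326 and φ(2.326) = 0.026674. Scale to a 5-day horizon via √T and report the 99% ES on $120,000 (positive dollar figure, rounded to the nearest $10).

σ_{5d} = 3.76% × √5 = 8.408%.
ES multiplier = φ(z)/(1−α) = 0.026674/0.01 = 2.667.
ES = 8.408% × 2.667 = 22.424%; on $120,000: $26,909.

$26,910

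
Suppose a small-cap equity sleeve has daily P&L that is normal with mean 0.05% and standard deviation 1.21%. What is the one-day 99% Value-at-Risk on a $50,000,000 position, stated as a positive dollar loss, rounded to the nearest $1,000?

At 99% one-sided, z = 2.326.
VaR = −μ + z·σ = −(0.05%) + 2.326 × 1.21% = 2.764%.
On $50,000,000: 0.02764 × $50,000,000 = $1,382,000.

$1,382,000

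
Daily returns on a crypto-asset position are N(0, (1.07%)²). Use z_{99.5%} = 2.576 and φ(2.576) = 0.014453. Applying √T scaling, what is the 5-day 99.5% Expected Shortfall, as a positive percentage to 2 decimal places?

6.92%

σ_{5d} = 1.07% × √5 = 2.393%.
ES multiplier = φ(z)/(1−α) = 0.014453/0.005 = 2.891.
ES = 2.393% × 2.891 = 6.918%.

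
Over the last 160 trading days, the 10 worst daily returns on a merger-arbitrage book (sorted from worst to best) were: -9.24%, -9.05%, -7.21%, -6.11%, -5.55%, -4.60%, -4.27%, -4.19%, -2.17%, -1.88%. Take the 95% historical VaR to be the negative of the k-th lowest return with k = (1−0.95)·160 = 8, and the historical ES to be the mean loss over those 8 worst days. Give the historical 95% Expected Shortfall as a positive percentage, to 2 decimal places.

The 8 worst returns sum to -50.22%.
ES = −(-50.22%) / 8 = 6.2775% ≈ 6.28%.

6.28%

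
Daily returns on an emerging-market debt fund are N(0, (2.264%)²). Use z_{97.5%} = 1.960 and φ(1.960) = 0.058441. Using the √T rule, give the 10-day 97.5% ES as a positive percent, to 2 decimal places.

16.74%

σ_{10d} = 2.264% × √10 = 7.159%.
ES multiplier = φ(z)/(1−α) = 0.058441/0.025 = 2.338.
ES = 7.159% × 2.338 = 16.738%.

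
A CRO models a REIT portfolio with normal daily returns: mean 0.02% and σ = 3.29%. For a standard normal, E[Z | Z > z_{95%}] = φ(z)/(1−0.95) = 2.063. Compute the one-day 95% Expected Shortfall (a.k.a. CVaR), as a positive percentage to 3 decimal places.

6.767%

ES = −(0.02%) + 3.29% × 2.063 = 6.767%.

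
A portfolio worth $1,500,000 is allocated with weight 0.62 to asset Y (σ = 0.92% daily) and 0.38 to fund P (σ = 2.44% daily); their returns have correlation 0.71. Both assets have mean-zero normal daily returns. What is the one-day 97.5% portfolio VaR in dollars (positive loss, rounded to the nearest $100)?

$40,900

σ_p² = 0.62²·0.92² + 0.38²·2.44² + 2·0.71·0.62·0.38·0.92·2.44 = 1.9361 (%²).
σ_p = √1.9361 = 1.391%.
At 97.5%, z = 1.960.
VaR = 1.960 × 1.391% = 2.726%; on $1,500,000 that is $40,890.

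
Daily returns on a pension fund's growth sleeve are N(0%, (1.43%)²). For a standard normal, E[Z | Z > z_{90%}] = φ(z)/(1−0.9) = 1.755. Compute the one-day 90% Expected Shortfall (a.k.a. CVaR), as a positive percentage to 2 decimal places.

ES = 1.43% × 1.755 = 2.510%.

2.51%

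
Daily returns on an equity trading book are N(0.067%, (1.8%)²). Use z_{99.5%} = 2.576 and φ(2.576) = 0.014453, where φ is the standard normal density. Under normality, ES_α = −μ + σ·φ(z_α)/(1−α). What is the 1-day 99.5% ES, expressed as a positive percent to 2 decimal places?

Tail multiplier: φ(z)/(1−α) = 0.014453 / 0.005 = 2.891.
ES = −(0.067%) + 1.8% × 2.891 = 5.137%.

5.14%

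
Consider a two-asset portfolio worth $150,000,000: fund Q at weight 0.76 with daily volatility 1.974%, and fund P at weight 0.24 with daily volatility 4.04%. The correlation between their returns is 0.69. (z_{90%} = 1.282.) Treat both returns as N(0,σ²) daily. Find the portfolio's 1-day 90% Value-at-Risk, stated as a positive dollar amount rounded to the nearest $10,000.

$4,380,000

σ_p² = 0.76²·1.974² + 0.24²·4.04² + 2·0.69·0.76·0.24·1.974·4.04 = 5.1982 (%²).
σ_p = √5.1982 = 2.280%.
VaR = 1.282 × 2.280% = 2.923%; on $150,000,000 that is $4,384,500.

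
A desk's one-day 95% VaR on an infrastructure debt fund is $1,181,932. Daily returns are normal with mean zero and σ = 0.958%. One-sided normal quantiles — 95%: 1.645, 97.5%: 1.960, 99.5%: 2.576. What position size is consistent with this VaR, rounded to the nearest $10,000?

VaR as a fraction of value: z·σ = 1.645 × 0.958% = 1.57591%.
Position = $1,181,932 / 0.0157591 = $74,999,968.

$75,000,000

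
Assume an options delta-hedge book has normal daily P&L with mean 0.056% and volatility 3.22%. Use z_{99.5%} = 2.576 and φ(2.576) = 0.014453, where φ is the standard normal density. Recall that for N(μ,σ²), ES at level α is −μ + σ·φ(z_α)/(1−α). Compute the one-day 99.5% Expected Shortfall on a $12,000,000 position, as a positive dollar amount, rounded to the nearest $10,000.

Tail multiplier: φ(z)/(1−α) = 0.014453 / 0.005 = 2.891.
ES = −(0.056%) + 3.22% × 2.891 = 9.253%.
On $12,000,000: 0.09253 × $12,000,000 = $1,110,360.

$1,110,000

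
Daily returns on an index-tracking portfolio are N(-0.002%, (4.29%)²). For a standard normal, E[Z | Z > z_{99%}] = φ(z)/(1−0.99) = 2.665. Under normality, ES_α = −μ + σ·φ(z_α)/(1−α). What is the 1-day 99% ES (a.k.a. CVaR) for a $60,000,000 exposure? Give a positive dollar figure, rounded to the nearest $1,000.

$6,861,000

ES = −(-0.002%) + 4.29% × 2.665 = 11.435%.
On $60,000,000: 0.11435 × $60,000,000 = $6,861,000.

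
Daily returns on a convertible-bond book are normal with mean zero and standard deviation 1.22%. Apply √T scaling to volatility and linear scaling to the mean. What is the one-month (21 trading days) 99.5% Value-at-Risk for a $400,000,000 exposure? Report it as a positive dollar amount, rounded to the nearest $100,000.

$57,600,000

At 99.5%, z = 2.576.
σ_{21d} = 1.22% × √21 = 5.591%.
VaR = 2.576 × 5.591% = 14.402%.
On $400,000,000: 0.14402 × $400,000,000 = $57,608,000.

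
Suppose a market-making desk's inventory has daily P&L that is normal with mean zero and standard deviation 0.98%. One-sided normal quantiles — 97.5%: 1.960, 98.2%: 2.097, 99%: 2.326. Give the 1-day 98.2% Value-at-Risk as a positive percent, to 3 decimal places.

VaR = z·σ = 2.097 × 0.98% = 2.055%.

2.055%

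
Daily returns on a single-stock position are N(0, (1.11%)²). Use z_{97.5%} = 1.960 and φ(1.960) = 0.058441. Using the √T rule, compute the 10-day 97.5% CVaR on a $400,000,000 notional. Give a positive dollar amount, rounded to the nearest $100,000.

σ_{10d} = 1.11% × √10 = 3.510%.
ES multiplier = φ(z)/(1−α) = 0.058441/0.025 = 2.338.
ES = 3.510% × 2.338 = 8.206%; on $400,000,000: $32,824,000.

$32,800,000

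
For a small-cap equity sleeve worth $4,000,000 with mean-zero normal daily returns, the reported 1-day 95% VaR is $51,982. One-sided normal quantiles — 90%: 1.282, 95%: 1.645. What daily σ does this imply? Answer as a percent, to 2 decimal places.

0.79%

VaR as a fraction: $51,982 / $4,000,000 = 1.300%.
σ = VaR / z = 1.300% / 1.645 = 0.790%.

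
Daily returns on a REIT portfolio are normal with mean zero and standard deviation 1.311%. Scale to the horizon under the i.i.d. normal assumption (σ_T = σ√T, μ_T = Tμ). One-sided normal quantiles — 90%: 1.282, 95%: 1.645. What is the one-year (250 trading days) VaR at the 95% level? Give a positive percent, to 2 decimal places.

σ_{250d} = 1.311% × √250 = 20.729%.
VaR = 1.645 × 20.729% = 34.099%.

34.10%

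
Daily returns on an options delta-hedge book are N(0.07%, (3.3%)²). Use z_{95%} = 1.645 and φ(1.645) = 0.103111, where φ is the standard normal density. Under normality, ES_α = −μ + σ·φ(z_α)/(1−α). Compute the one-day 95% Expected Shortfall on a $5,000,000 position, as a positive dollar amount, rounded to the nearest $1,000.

Tail multiplier: φ(z)/(1−α) = 0.103111 / 0.05 = 2.062.
ES = −(0.07%) + 3.3% × 2.062 = 6.735%.
On $5,000,000: 0.06735 × $5,000,000 = $336,750.

$337,000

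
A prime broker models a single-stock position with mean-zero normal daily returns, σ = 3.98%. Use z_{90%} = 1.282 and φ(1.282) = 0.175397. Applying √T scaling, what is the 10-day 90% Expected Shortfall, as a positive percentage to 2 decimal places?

σ_{10d} = 3.98% × √10 = 12.586%.
ES multiplier = φ(z)/(1−α) = 0.175397/0.1 = 1.754.
ES = 12.586% × 1.754 = 22.076%.

22.08%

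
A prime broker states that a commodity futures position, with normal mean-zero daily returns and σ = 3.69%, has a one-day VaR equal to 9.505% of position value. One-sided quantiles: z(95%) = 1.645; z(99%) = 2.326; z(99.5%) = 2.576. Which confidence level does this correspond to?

99.5%

Implied z = VaR/σ = 9.505 / 3.69 = 2.576.
This matches z(99.5%) = 2.576.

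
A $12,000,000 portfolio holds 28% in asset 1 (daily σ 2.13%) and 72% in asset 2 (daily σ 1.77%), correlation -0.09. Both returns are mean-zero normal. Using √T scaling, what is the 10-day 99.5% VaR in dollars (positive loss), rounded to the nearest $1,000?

$1,327,000

σ_p = √(0.28²·2.13² + 0.72²·1.77² + 2·-0.09·0.28·0.72·2.13·1.77) = 1.358%.
σ_{10d} = 1.358% × √10 = 4.294%.
z(99.5%) = 2.576.
VaR = 2.576 × 4.294% = 11.061%; on $12,000,000 that is $1,327,320.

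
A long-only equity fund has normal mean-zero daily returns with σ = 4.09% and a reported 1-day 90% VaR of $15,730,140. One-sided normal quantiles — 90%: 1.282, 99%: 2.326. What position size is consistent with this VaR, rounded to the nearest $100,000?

VaR as a fraction of value: z·σ = 1.282 × 4.09% = 5.24338%.
Position = $15,730,140 / 0.0524338 = $300,000,000.

$300,000,000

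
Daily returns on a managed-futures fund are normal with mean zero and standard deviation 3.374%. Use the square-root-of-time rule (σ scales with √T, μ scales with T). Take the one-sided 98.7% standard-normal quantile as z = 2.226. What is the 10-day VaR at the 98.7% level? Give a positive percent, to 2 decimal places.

23.75%

σ_{10d} = 3.374% × √10 = 10.670%.
VaR = 2.226 × 10.670% = 23.751%.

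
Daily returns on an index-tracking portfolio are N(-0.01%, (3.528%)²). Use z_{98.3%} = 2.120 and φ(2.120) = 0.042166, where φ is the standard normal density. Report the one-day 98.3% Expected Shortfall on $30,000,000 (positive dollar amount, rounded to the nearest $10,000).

$2,630,000

Tail multiplier: φ(z)/(1−α) = 0.042166 / 0.017 = 2.480.
ES = −(-0.01%) + 3.528% × 2.480 = 8.759%.
On $30,000,000: 0.08759 × $30,000,000 = $2,627,700.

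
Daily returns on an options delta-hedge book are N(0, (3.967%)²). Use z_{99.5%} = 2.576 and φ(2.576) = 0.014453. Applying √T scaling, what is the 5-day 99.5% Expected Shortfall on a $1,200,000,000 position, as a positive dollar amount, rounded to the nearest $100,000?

σ_{5d} = 3.967% × √5 = 8.870%.
ES multiplier = φ(z)/(1−α) = 0.014453/0.005 = 2.891.
ES = 8.870% × 2.891 = 25.643%; on $1,200,000,000: $307,716,000.

$307,700,000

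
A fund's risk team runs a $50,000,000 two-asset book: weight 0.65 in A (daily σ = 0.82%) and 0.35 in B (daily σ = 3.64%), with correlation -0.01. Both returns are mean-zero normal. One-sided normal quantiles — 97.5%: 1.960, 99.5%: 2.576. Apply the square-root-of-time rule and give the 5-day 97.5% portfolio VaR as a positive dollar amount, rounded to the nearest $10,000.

σ_p = √(0.65²·0.82² + 0.35²·3.64² + 2·-0.01·0.65·0.35·0.82·3.64) = 1.376%.
σ_{5d} = 1.376% × √5 = 3.077%.
VaR = 1.960 × 3.077% = 6.031%; on $50,000,000 that is $3,015,500.

$3,020,000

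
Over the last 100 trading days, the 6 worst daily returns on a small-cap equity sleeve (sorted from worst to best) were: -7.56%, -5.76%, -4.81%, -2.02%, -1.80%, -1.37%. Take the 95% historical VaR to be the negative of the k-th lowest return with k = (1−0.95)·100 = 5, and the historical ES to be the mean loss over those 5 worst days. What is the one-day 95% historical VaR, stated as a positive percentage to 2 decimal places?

k = 5; the 5th lowest return is -1.80%, so VaR = 1.80%.

1.80%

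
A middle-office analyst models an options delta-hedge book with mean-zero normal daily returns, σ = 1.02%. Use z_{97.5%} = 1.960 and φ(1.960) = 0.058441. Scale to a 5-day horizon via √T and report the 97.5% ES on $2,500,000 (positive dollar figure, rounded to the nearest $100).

$133,300

σ_{5d} = 1.02% × √5 = 2.281%.
ES multiplier = φ(z)/(1−α) = 0.058441/0.025 = 2.338.
ES = 2.281% × 2.338 = 5.333%; on $2,500,000: $133,325.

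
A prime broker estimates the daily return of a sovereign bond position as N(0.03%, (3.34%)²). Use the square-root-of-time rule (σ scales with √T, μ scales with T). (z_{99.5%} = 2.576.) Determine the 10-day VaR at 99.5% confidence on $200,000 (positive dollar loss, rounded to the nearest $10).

σ_{10d} = 3.34% × √10 = 10.562%; μ_{10d} = 10 × 0.03% = 0.300%.
VaR = −(0.300%) + 2.576 × 10.562% = 26.908%.
On $200,000: 0.26908 × $200,000 = $53,816.

$53,820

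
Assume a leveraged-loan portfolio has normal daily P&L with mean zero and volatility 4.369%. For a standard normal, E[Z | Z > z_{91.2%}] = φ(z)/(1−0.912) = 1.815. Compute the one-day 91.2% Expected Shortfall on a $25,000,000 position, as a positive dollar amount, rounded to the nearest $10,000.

$1,980,000

ES = 4.369% × 1.815 = 7.930%.
On $25,000,000: 0.07930 × $25,000,000 = $1,982,500.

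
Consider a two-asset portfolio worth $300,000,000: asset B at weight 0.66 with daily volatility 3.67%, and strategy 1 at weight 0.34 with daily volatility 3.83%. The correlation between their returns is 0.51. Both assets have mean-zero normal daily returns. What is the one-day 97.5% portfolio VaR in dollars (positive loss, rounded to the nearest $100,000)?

σ_p² = 0.66²·3.67² + 0.34²·3.83² + 2·0.51·0.66·0.34·3.67·3.83 = 10.7801 (%²).
σ_p = √10.7801 = 3.283%.
At 97.5%, z = 1.960.
VaR = 1.960 × 3.283% = 6.435%; on $300,000,000 that is $19,305,000.

$19,300,000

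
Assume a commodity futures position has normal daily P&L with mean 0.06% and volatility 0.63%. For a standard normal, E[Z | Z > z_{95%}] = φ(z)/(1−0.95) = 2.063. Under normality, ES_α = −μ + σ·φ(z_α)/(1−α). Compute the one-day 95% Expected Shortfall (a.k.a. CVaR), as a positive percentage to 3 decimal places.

1.240%

ES = −(0.06%) + 0.63% × 2.063 = 1.240%.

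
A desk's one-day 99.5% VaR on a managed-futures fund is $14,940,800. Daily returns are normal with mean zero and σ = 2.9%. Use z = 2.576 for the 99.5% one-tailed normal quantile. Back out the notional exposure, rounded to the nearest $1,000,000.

$200,000,000

VaR as a fraction of value: z·σ = 2.576 × 2.9% = 7.4704%.
Position = $14,940,800 / 0.074704 = $200,000,000.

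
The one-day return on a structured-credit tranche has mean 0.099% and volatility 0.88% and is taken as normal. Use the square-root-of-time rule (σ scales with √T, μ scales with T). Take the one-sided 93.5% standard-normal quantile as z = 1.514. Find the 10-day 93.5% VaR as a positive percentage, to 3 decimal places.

3.223%

σ_{10d} = 0.88% × √10 = 2.783%; μ_{10d} = 10 × 0.099% = 0.990%.
VaR = −(0.990%) + 1.514 × 2.783% = 3.223%.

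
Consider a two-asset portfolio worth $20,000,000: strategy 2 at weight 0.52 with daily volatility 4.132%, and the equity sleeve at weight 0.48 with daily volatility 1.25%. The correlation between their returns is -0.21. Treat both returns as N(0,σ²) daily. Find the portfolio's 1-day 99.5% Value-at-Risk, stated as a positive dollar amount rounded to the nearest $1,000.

$1,085,000

σ_p² = 0.52²·4.132² + 0.48²·1.25² + 2·-0.21·0.52·0.48·4.132·1.25 = 4.4352 (%²).
σ_p = √4.4352 = 2.106%.
At 99.5%, z = 2.576.
VaR = 2.576 × 2.106% = 5.425%; on $20,000,000 that is $1,085,000.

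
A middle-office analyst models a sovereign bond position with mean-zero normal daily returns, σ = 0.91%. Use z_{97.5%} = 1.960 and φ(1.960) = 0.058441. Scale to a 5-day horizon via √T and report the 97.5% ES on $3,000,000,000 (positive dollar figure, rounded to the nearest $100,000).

$142,700,000

σ_{5d} = 0.91% × √5 = 2.035%.
ES multiplier = φ(z)/(1−α) = 0.058441/0.025 = 2.338.
ES = 2.035% × 2.338 = 4.758%; on $3,000,000,000: $142,740,000.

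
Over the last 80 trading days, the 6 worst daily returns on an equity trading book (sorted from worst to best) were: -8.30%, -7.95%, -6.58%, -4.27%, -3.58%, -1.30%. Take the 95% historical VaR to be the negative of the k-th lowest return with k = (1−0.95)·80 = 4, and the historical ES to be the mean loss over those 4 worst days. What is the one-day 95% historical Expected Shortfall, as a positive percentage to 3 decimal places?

The 4 worst returns sum to -27.10%.
ES = −(-27.10%) / 4 = 6.775%.

6.775%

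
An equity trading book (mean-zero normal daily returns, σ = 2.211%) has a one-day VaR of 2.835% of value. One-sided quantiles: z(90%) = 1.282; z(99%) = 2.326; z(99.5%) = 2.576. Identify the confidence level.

90%

Implied z = VaR/σ = 2.835 / 2.211 = 1.282.
This matches z(90%) = 1.282.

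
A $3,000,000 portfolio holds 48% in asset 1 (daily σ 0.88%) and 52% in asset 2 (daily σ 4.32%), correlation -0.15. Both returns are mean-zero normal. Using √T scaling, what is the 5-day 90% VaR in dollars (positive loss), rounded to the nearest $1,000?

σ_p = √(0.48²·0.88² + 0.52²·4.32² + 2·-0.15·0.48·0.52·0.88·4.32) = 2.223%.
σ_{5d} = 2.223% × √5 = 4.971%.
z(90%) = 1.282.
VaR = 1.282 × 4.971% = 6.373%; on $3,000,000 that is $191,190.

$191,000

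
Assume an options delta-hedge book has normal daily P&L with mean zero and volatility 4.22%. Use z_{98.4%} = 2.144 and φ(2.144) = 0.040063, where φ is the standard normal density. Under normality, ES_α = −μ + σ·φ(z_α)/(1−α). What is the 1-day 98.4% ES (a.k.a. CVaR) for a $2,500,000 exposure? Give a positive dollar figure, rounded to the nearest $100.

$264,200

Tail multiplier: φ(z)/(1−α) = 0.040063 / 0.016 = 2.504.
ES = 4.22% × 2.504 = 10.567%.
On $2,500,000: 0.10567 × $2,500,000 = $264,175.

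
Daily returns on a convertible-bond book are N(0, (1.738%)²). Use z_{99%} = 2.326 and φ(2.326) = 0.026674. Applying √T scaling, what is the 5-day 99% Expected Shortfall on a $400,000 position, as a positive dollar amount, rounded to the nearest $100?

σ_{5d} = 1.738% × √5 = 3.886%.
ES multiplier = φ(z)/(1−α) = 0.026674/0.01 = 2.667.
ES = 3.886% × 2.667 = 10.364%; on $400,000: $41,456.

$41,500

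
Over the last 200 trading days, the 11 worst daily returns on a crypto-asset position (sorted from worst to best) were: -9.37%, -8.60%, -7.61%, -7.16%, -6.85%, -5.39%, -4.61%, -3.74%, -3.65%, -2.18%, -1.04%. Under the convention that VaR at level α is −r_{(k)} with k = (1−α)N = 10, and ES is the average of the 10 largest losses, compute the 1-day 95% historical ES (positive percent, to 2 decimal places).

The 10 worst returns sum to -59.16%.
ES = −(-59.16%) / 10 = 5.916% ≈ 5.92%.

5.92%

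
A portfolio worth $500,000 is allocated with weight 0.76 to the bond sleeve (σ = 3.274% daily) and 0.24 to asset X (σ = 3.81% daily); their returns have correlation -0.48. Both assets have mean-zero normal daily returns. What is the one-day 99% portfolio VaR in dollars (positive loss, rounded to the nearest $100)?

$25,600

σ_p² = 0.76²·3.274² + 0.24²·3.81² + 2·-0.48·0.76·0.24·3.274·3.81 = 4.8432 (%²).
σ_p = √4.8432 = 2.201%.
At 99%, z = 2.326.
VaR = 2.326 × 2.201% = 5.120%; on $500,000 that is $25,600.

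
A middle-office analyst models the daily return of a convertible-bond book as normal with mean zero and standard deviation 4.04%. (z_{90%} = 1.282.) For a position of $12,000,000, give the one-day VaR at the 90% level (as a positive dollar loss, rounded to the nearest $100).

VaR = z·σ = 1.282 × 4.04% = 5.179%.
On $12,000,000: 0.05179 × $12,000,000 = $621,480.

$621,500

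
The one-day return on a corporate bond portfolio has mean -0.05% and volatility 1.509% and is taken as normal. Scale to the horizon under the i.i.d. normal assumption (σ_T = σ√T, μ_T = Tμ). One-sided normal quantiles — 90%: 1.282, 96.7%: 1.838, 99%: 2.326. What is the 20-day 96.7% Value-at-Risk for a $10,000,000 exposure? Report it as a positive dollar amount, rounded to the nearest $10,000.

$1,340,000

σ_{20d} = 1.509% × √20 = 6.748%; μ_{20d} = 20 × -0.05% = -1.000%.
VaR = −(-1.000%) + 1.838 × 6.748% = 13.403%.
On $10,000,000: 0.13403 × $10,000,000 = $1,340,300.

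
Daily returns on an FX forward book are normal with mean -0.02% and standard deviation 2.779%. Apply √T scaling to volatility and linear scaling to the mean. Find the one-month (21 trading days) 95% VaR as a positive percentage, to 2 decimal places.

At 95%, z = 1.645.
σ_{21d} = 2.779% × √21 = 12.735%; μ_{21d} = 21 × -0.02% = -0.420%.
VaR = −(-0.420%) + 1.645 × 12.735% = 21.369%.

21.37%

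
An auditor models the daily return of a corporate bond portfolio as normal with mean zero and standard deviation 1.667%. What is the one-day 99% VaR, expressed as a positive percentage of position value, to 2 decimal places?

3.88%

At 99% one-sided, z = 2.326.
VaR = z·σ = 2.326 × 1.667% = 3.877%.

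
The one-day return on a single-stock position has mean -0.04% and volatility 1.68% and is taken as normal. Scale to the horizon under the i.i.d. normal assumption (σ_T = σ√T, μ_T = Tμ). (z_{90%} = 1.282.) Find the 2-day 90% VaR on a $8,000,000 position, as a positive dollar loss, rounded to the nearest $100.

σ_{2d} = 1.68% × √2 = 2.376%; μ_{2d} = 2 × -0.04% = -0.080%.
VaR = −(-0.080%) + 1.282 × 2.376% = 3.126%.
On $8,000,000: 0.03126 × $8,000,000 = $250,080.

$250,100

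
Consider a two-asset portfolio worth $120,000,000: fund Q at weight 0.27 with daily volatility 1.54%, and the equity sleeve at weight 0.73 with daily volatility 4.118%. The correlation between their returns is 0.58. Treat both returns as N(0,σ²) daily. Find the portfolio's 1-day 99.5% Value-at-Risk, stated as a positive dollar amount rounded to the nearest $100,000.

σ_p² = 0.27²·1.54² + 0.73²·4.118² + 2·0.58·0.27·0.73·1.54·4.118 = 10.6597 (%²).
σ_p = √10.6597 = 3.265%.
At 99.5%, z = 2.576.
VaR = 2.576 × 3.265% = 8.411%; on $120,000,000 that is $10,093,200.

$10,100,000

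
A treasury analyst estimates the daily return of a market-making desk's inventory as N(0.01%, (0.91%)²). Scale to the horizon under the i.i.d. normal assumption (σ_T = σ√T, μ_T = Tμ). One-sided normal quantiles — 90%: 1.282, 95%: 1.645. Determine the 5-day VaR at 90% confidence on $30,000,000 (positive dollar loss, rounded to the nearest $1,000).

σ_{5d} = 0.91% × √5 = 2.035%; μ_{5d} = 5 × 0.01% = 0.050%.
VaR = −(0.050%) + 1.282 × 2.035% = 2.559%.
On $30,000,000: 0.02559 × $30,000,000 = $767,700.

$768,000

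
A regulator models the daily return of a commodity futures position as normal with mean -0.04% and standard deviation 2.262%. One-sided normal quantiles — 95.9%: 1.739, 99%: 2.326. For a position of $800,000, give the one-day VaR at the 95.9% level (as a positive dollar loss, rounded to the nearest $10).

VaR = −μ + z·σ = −(-0.04%) + 1.739 × 2.262% = 3.974%.
On $800,000: 0.03974 × $800,000 = $31,792.

$31,790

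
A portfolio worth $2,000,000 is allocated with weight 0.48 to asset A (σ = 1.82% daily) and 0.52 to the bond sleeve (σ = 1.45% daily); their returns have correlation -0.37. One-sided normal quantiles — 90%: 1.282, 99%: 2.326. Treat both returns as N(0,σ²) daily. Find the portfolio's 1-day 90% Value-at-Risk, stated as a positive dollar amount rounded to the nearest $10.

$23,560

σ_p² = 0.48²·1.82² + 0.52²·1.45² + 2·-0.37·0.48·0.52·1.82·1.45 = 0.8443 (%²).
σ_p = √0.8443 = 0.919%.
VaR = 1.282 × 0.919% = 1.178%; on $2,000,000 that is $23,560.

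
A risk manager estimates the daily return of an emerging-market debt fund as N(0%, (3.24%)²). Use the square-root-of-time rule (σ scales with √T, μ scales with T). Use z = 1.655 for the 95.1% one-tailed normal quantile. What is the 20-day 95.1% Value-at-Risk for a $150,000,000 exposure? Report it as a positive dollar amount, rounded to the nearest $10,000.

$35,970,000

σ_{20d} = 3.24% × √20 = 14.490%.
VaR = 1.655 × 14.490% = 23.981%.
On $150,000,000: 0.23981 × $150,000,000 = $35,971,500.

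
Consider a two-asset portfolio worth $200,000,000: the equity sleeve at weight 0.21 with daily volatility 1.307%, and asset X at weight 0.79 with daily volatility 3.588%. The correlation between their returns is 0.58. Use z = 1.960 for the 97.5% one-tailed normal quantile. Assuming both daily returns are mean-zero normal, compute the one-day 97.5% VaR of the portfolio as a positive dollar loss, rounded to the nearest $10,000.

σ_p² = 0.21²·1.307² + 0.79²·3.588² + 2·0.58·0.21·0.79·1.307·3.588 = 9.0123 (%²).
σ_p = √9.0123 = 3.002%.
VaR = 1.960 × 3.002% = 5.884%; on $200,000,000 that is $11,768,000.

$11,770,000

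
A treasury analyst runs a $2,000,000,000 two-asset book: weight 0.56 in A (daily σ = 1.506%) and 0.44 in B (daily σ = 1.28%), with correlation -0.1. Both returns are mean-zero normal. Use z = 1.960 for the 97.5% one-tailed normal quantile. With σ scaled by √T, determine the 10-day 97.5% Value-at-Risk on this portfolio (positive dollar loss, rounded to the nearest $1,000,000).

$120,000,000

σ_p = √(0.56²·1.506² + 0.44²·1.28² + 2·-0.1·0.56·0.44·1.506·1.28) = 0.966%.
σ_{10d} = 0.966% × √10 = 3.055%.
VaR = 1.960 × 3.055% = 5.988%; on $2,000,000,000 that is $119,760,000.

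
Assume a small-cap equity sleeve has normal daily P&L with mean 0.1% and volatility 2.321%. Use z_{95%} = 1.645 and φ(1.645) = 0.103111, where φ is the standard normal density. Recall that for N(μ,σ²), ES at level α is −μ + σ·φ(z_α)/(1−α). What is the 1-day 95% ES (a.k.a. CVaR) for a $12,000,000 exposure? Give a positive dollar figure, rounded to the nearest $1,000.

Tail multiplier: φ(z)/(1−α) = 0.103111 / 0.05 = 2.062.
ES = −(0.1%) + 2.321% × 2.062 = 4.686%.
On $12,000,000: 0.04686 × $12,000,000 = $562,320.

$562,000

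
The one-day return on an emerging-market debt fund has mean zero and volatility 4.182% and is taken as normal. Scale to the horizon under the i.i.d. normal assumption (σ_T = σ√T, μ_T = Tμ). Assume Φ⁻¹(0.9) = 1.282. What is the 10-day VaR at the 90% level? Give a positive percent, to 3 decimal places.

σ_{10d} = 4.182% × √10 = 13.225%.
VaR = 1.282 × 13.225% = 16.954%.

16.954%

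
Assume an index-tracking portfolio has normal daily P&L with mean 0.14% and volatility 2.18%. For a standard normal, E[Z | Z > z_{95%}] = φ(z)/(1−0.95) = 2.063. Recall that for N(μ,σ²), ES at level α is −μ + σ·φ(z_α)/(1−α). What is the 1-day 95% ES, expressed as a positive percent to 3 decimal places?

4.357%

ES = −(0.14%) + 2.18% × 2.063 = 4.357%.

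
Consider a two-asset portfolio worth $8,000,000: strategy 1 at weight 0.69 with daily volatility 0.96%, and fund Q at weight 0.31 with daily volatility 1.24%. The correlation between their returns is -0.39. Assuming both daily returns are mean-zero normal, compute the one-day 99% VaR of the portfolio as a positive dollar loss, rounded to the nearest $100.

$115,900

σ_p² = 0.69²·0.96² + 0.31²·1.24² + 2·-0.39·0.69·0.31·0.96·1.24 = 0.3879 (%²).
σ_p = √0.3879 = 0.623%.
At 99%, z = 2.326.
VaR = 2.326 × 0.623% = 1.449%; on $8,000,000 that is $115,920.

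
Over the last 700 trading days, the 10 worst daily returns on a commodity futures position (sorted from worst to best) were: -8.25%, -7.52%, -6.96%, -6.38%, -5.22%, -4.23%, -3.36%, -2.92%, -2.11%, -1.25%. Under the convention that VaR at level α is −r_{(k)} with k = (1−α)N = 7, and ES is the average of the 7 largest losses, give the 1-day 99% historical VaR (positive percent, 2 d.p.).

3.36%

k = 7; the 7th lowest return is -3.36%, so VaR = 3.36%.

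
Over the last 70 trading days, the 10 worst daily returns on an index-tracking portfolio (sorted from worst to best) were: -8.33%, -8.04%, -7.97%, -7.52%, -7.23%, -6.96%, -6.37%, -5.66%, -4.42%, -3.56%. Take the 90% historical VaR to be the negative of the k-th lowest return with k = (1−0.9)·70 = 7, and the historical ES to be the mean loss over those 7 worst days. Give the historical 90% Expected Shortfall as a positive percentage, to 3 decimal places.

The 7 worst returns sum to -52.42%.
ES = −(-52.42%) / 7 = 7.4885…% ≈ 7.489%.

7.489%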